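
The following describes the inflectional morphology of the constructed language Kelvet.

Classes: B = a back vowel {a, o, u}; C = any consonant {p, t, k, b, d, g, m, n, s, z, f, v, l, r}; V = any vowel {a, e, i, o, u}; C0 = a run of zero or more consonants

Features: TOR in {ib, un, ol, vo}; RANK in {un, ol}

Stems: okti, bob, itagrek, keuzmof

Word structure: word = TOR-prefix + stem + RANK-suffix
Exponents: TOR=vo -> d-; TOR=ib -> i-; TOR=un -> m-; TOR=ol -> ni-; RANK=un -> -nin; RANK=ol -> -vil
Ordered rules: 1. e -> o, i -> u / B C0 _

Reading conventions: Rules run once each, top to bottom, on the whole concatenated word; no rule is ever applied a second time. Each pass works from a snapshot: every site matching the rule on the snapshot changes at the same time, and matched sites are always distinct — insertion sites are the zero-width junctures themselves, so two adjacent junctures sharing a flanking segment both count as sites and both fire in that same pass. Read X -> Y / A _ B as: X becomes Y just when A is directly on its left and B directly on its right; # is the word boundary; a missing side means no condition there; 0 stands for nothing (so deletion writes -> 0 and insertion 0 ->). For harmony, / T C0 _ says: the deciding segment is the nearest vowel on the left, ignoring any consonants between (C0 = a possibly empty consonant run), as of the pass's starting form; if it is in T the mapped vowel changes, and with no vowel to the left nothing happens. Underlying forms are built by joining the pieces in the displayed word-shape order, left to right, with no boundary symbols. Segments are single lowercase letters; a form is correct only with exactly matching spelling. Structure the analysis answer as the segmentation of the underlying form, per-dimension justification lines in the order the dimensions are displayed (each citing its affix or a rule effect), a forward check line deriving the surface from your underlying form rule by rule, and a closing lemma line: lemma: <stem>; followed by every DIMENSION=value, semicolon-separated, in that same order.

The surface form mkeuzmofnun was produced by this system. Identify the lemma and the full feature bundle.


underlying: m-keuzmof-nin
TOR=un - signalled by the affix m-
RANK=un - signalled by the affix -nin
check: mkeuzmofnin -> mkeuzmofnun
lemma: keuzmof; TOR=un; RANK=un


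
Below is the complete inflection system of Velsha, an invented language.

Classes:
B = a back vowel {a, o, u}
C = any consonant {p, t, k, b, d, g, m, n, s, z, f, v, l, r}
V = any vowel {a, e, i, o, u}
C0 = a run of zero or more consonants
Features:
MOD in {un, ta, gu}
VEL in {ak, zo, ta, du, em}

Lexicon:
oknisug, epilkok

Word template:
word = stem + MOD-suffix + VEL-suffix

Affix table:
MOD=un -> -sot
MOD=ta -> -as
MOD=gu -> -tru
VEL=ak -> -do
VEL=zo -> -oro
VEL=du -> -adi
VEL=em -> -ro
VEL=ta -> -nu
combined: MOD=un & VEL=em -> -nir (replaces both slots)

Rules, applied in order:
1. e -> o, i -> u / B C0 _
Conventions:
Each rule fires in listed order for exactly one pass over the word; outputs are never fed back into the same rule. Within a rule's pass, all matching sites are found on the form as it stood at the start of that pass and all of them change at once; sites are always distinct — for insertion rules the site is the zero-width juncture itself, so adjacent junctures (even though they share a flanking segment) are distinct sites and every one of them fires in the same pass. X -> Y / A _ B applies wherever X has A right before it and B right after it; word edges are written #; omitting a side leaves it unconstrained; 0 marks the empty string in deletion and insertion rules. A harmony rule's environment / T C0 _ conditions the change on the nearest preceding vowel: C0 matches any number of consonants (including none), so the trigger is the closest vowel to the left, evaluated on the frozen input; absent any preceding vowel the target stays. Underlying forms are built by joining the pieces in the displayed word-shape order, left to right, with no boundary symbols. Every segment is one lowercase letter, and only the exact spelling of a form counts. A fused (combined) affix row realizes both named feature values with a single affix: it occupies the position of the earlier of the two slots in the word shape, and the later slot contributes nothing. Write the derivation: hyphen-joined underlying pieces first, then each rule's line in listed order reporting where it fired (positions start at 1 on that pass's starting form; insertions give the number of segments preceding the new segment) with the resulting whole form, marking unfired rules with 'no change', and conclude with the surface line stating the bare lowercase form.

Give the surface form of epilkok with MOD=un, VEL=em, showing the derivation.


underlying: epilkok-nir
1. e -> o, i -> u / B C0 _: fires at position(s) 9: epilkoknur
surface: epilkoknur


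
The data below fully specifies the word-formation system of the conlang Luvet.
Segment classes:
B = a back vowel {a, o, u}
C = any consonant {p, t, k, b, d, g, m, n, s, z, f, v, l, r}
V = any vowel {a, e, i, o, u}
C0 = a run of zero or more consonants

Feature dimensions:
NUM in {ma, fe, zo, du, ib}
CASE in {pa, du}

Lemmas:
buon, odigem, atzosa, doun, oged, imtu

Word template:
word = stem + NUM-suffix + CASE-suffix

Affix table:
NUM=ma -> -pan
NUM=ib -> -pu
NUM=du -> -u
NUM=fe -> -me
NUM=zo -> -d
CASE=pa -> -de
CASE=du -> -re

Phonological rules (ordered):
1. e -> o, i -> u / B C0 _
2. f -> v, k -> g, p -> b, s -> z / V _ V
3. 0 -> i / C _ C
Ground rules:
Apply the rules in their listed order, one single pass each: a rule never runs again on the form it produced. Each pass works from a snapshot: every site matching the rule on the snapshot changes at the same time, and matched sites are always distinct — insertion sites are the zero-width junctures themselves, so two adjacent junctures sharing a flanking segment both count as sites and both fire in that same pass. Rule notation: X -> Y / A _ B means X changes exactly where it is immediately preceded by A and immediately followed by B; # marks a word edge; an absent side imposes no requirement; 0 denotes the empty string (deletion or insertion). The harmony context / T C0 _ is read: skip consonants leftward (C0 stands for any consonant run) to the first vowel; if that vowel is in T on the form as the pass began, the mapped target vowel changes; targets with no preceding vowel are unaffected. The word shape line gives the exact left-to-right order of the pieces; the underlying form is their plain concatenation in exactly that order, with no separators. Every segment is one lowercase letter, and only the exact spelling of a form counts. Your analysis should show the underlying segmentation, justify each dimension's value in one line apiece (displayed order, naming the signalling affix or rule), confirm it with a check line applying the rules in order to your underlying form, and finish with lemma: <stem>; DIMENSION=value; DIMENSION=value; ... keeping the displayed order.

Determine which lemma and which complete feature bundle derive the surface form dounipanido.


underlying: doun-pan-de
NUM=ma - signalled by the affix -pan
CASE=pa - signalled by the affix -de
check: dounpande -> dounpando -> dounpando -> dounipanido
lemma: doun; NUM=ma; CASE=pa


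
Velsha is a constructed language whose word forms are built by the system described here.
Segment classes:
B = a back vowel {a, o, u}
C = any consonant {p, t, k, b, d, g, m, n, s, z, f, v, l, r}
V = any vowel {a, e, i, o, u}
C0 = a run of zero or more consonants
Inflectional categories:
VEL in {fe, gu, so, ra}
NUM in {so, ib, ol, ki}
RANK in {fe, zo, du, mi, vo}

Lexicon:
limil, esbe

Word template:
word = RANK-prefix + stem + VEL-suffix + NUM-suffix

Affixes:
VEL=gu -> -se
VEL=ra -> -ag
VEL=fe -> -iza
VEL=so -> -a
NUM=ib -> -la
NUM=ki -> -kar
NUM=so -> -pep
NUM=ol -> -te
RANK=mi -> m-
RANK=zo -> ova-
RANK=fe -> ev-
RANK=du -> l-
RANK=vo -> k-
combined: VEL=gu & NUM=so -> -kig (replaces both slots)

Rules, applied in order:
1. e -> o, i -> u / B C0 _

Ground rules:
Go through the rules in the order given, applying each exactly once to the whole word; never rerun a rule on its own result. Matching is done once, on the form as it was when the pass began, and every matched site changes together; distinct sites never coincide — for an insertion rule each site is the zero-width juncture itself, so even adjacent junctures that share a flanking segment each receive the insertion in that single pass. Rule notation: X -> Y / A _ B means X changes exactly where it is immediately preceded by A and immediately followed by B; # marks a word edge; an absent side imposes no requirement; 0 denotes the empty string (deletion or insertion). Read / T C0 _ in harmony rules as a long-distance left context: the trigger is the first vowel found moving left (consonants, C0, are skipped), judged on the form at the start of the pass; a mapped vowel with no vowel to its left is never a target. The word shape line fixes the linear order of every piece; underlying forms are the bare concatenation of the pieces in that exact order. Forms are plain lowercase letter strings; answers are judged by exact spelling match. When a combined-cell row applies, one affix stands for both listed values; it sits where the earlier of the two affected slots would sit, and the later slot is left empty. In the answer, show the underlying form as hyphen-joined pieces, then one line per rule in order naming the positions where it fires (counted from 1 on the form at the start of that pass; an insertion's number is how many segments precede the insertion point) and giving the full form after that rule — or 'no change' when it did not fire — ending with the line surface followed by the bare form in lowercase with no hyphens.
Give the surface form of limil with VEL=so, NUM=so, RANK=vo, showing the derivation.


underlying: k-limil-a-pep
1. e -> o, i -> u / B C0 _: fires at position(s) 9: klimilapop
surface: klimilapop


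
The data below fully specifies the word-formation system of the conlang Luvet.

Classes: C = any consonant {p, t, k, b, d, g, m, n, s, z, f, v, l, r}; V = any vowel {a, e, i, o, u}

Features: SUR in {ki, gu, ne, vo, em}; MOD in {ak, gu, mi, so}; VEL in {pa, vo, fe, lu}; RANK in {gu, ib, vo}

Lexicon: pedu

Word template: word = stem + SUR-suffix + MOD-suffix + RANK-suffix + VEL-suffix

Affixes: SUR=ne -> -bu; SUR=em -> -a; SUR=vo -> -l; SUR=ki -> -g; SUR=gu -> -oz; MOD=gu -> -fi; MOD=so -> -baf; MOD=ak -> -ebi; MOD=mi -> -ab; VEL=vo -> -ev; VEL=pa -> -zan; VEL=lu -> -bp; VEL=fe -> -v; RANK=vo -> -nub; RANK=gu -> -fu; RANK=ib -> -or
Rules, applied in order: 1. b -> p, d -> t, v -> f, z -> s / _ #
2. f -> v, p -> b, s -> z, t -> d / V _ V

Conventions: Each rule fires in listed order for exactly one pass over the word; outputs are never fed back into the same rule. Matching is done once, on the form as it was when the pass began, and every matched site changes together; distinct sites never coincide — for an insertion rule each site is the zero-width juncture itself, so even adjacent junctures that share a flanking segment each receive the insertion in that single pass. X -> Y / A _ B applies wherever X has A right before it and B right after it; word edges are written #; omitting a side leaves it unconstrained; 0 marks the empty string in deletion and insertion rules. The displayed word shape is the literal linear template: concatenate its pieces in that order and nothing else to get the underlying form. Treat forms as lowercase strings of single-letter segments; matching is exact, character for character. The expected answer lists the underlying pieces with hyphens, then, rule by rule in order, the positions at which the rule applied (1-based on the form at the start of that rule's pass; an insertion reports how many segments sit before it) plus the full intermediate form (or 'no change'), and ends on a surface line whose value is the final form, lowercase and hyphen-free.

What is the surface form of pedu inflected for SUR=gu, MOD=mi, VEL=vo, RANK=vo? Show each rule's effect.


underlying: pedu-oz-ab-nub-ev
1. b -> p, d -> t, v -> f, z -> s / _ #: fires at position(s) 13: peduozabnubef
2. f -> v, p -> b, s -> z, t -> d / V _ V: no change
surface: peduozabnubef


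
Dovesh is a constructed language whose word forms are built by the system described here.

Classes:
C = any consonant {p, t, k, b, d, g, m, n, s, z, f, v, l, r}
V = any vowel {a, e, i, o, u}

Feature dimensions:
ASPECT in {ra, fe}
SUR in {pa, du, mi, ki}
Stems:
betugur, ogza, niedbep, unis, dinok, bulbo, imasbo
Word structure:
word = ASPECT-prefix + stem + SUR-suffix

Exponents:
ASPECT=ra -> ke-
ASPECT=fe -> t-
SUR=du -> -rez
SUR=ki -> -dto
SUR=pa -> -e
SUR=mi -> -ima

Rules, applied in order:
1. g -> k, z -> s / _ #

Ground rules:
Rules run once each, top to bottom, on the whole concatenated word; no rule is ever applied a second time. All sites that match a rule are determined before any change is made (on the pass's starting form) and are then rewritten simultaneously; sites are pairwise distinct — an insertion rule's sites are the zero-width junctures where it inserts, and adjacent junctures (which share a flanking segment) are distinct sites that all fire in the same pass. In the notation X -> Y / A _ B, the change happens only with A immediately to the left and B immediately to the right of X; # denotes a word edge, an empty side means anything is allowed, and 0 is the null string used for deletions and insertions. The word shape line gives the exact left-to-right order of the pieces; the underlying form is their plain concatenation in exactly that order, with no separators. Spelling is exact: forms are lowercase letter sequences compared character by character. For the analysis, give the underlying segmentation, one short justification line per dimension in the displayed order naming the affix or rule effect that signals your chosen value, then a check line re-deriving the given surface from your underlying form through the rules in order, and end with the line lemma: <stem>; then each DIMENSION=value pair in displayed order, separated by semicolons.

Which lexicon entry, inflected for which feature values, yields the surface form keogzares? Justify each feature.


underlying: ke-ogza-rez
ASPECT=ra - signalled by the affix ke-
SUR=du - signalled by the affix -rez
check: keogzarez -> keogzares
lemma: ogza; ASPECT=ra; SUR=du


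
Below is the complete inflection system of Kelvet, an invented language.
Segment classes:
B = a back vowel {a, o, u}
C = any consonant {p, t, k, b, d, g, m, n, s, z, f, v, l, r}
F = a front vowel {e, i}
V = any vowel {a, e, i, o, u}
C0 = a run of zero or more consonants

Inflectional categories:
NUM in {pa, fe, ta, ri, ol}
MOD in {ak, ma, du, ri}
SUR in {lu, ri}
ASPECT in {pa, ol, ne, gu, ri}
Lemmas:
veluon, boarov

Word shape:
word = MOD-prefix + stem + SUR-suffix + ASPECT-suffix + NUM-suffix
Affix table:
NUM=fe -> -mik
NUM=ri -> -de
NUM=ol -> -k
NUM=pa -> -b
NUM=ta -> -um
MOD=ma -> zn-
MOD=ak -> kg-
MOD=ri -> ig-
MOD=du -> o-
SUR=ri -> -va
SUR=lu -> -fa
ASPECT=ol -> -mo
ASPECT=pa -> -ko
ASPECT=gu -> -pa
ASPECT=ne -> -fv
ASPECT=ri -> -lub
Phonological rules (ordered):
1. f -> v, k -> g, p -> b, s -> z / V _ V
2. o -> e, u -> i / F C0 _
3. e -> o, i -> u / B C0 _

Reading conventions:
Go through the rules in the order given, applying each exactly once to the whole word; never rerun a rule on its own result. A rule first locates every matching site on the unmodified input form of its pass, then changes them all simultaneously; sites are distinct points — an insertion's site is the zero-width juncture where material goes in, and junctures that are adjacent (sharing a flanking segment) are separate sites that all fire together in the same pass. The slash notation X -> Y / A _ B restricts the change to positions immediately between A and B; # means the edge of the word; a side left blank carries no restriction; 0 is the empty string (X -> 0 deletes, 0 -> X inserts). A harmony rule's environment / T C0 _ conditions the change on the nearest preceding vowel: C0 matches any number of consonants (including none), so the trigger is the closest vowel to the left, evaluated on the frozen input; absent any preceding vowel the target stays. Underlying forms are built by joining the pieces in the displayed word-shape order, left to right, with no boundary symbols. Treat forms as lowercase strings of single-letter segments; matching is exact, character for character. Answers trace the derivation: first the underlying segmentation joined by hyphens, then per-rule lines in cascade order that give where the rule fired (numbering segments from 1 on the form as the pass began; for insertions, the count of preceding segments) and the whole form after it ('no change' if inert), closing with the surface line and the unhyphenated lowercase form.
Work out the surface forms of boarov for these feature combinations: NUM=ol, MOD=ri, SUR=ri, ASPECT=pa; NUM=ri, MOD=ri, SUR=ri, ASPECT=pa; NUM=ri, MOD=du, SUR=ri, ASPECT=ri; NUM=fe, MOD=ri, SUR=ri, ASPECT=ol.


cell NUM=ol, MOD=ri, SUR=ri, ASPECT=pa:
underlying: ig-boarov-va-ko-k
1. f -> v, k -> g, p -> b, s -> z / V _ V: fires at position(s) 11: igboarovvagok
2. o -> e, u -> i / F C0 _: fires at position(s) 4: igbearovvagok
3. e -> o, i -> u / B C0 _: no change
surface: igbearovvagok

cell NUM=ri, MOD=ri, SUR=ri, ASPECT=pa:
underlying: ig-boarov-va-ko-de
1. f -> v, k -> g, p -> b, s -> z / V _ V: fires at position(s) 11: igboarovvagode
2. o -> e, u -> i / F C0 _: fires at position(s) 4: igbearovvagode
3. e -> o, i -> u / B C0 _: fires at position(s) 14: igbearovvagodo
surface: igbearovvagodo

cell NUM=ri, MOD=du, SUR=ri, ASPECT=ri:
underlying: o-boarov-va-lub-de
1. f -> v, k -> g, p -> b, s -> z / V _ V: no change
2. o -> e, u -> i / F C0 _: no change
3. e -> o, i -> u / B C0 _: fires at position(s) 14: oboarovvalubdo
surface: oboarovvalubdo

cell NUM=fe, MOD=ri, SUR=ri, ASPECT=ol:
underlying: ig-boarov-va-mo-mik
1. f -> v, k -> g, p -> b, s -> z / V _ V: no change
2. o -> e, u -> i / F C0 _: fires at position(s) 4: igbearovvamomik
3. e -> o, i -> u / B C0 _: fires at position(s) 14: igbearovvamomuk
surface: igbearovvamomuk


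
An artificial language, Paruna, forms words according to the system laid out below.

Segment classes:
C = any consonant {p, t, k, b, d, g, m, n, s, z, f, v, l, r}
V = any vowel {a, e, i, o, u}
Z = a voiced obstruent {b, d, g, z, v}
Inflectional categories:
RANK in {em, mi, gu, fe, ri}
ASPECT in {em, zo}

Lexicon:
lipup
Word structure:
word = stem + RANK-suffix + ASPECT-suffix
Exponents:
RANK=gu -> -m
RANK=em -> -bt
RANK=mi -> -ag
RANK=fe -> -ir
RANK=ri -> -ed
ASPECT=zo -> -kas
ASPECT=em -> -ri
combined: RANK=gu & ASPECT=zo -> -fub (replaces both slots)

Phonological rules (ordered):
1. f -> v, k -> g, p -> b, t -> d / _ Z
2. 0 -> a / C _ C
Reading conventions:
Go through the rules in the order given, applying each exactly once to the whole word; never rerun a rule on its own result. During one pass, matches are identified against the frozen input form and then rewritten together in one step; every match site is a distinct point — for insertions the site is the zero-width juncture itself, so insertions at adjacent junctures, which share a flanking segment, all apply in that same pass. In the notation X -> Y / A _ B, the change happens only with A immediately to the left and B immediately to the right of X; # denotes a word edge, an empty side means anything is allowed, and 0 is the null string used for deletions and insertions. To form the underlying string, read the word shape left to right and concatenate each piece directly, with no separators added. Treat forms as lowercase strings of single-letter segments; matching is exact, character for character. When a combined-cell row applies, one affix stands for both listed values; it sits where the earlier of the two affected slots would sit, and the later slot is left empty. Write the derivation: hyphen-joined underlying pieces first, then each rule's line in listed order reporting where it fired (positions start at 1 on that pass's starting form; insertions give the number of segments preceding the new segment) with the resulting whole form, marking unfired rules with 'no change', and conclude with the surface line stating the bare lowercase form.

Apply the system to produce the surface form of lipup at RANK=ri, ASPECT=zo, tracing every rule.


underlying: lipup-ed-kas
1. f -> v, k -> g, p -> b, t -> d / _ Z: no change
2. 0 -> a / C _ C: inserts after position(s) 7: lipupedakas
surface: lipupedakas


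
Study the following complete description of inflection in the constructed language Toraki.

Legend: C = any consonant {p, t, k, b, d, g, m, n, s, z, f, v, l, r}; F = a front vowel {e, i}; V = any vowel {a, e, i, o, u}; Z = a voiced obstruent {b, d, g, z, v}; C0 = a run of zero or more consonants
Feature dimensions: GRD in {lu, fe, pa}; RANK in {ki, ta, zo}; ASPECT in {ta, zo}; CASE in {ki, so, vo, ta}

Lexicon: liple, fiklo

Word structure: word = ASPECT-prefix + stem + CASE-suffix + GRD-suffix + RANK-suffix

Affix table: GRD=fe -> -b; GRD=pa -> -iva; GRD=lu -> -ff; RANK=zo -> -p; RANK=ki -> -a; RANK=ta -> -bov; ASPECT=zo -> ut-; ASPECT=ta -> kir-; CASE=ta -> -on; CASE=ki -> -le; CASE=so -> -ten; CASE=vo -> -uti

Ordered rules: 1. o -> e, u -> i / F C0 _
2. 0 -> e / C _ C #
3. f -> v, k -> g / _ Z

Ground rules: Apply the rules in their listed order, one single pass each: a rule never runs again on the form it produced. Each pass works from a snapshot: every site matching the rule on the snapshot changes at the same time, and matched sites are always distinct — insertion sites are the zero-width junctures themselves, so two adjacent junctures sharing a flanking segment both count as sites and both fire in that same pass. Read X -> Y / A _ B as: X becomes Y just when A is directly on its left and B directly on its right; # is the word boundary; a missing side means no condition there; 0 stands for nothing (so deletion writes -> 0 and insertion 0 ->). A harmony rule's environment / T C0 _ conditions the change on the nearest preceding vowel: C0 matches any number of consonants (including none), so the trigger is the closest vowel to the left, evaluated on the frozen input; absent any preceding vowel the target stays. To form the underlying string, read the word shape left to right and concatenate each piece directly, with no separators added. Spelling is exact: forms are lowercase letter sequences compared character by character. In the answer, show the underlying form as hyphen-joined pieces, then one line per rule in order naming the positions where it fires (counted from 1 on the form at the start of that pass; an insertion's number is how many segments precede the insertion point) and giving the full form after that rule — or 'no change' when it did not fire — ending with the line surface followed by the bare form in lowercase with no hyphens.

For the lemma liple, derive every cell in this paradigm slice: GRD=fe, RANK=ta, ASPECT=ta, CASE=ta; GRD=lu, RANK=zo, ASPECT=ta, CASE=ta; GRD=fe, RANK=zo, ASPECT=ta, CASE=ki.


cell GRD=fe, RANK=ta, ASPECT=ta, CASE=ta:
underlying: kir-liple-on-b-bov
1. o -> e, u -> i / F C0 _: fires at position(s) 9: kirlipleenbbov
2. 0 -> e / C _ C #: no change
3. f -> v, k -> g / _ Z: no change
surface: kirlipleenbbov

cell GRD=lu, RANK=zo, ASPECT=ta, CASE=ta:
underlying: kir-liple-on-ff-p
1. o -> e, u -> i / F C0 _: fires at position(s) 9: kirlipleenffp
2. 0 -> e / C _ C #: inserts after position(s) 12: kirlipleenffep
3. f -> v, k -> g / _ Z: no change
surface: kirlipleenffep

cell GRD=fe, RANK=zo, ASPECT=ta, CASE=ki:
underlying: kir-liple-le-b-p
1. o -> e, u -> i / F C0 _: no change
2. 0 -> e / C _ C #: inserts after position(s) 11: kirliplelebep
3. f -> v, k -> g / _ Z: no change
surface: kirliplelebep


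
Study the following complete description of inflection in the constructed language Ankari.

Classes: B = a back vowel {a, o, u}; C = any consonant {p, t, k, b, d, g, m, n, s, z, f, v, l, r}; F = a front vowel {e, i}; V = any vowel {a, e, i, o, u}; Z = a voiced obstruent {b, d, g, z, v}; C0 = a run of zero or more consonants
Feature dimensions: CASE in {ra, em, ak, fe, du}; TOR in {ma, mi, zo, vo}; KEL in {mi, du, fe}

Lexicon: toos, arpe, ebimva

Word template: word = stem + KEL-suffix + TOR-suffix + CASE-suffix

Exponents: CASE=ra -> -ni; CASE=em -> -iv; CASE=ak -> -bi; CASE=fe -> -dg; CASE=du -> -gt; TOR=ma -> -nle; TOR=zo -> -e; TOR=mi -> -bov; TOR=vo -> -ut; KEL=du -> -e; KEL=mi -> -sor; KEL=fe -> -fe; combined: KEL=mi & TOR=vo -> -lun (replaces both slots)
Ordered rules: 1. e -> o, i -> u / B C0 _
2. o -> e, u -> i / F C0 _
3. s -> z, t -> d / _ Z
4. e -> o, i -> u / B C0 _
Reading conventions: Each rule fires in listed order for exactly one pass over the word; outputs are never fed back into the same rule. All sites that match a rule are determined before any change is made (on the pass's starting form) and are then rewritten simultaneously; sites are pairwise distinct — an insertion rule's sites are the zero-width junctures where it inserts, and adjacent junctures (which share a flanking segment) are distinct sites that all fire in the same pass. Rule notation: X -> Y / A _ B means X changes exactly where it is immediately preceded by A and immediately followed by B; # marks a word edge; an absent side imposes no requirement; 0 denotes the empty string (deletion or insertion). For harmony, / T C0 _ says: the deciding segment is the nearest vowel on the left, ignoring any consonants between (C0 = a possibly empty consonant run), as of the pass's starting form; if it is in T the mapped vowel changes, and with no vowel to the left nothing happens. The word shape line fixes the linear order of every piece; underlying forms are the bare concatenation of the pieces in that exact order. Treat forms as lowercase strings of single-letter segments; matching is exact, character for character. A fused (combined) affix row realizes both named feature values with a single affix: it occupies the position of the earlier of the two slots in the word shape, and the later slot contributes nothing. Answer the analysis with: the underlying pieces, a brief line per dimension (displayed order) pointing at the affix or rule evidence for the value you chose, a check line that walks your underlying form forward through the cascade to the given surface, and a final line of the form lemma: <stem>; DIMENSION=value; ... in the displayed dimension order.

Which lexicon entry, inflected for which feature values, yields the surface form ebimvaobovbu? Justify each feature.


underlying: ebimva-e-bov-bi
CASE=ak - signalled by the affix -bi
TOR=mi - signalled by the affix -bov
KEL=du - signalled by the affix -e
check: ebimvaebovbi -> ebimvaobovbu -> ebimvaobovbu -> ebimvaobovbu -> ebimvaobovbu
lemma: ebimva; CASE=ak; TOR=mi; KEL=du


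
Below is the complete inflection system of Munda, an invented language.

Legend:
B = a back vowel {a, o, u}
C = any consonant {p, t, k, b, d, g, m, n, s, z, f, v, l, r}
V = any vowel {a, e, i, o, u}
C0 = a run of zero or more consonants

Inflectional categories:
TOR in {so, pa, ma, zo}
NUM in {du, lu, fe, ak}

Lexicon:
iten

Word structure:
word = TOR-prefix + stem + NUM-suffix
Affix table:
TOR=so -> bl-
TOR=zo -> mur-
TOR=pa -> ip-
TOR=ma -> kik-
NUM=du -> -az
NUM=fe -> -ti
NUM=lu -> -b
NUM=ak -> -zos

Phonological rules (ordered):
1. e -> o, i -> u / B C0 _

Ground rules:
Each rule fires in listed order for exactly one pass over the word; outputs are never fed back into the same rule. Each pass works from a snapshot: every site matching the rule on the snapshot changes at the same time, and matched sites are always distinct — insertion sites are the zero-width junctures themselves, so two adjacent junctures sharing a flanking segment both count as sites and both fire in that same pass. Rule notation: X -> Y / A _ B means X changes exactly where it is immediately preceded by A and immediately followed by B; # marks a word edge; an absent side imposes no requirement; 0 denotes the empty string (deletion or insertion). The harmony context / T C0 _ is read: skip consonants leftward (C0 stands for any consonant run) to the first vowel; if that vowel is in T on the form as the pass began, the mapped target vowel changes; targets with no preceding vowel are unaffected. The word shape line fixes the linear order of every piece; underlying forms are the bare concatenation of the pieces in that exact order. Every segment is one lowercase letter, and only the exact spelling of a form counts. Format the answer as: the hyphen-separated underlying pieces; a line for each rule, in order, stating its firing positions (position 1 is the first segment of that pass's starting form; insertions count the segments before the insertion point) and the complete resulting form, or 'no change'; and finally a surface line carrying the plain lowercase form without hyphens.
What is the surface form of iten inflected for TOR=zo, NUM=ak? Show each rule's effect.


underlying: mur-iten-zos
1. e -> o, i -> u / B C0 _: fires at position(s) 4: murutenzos
surface: murutenzos


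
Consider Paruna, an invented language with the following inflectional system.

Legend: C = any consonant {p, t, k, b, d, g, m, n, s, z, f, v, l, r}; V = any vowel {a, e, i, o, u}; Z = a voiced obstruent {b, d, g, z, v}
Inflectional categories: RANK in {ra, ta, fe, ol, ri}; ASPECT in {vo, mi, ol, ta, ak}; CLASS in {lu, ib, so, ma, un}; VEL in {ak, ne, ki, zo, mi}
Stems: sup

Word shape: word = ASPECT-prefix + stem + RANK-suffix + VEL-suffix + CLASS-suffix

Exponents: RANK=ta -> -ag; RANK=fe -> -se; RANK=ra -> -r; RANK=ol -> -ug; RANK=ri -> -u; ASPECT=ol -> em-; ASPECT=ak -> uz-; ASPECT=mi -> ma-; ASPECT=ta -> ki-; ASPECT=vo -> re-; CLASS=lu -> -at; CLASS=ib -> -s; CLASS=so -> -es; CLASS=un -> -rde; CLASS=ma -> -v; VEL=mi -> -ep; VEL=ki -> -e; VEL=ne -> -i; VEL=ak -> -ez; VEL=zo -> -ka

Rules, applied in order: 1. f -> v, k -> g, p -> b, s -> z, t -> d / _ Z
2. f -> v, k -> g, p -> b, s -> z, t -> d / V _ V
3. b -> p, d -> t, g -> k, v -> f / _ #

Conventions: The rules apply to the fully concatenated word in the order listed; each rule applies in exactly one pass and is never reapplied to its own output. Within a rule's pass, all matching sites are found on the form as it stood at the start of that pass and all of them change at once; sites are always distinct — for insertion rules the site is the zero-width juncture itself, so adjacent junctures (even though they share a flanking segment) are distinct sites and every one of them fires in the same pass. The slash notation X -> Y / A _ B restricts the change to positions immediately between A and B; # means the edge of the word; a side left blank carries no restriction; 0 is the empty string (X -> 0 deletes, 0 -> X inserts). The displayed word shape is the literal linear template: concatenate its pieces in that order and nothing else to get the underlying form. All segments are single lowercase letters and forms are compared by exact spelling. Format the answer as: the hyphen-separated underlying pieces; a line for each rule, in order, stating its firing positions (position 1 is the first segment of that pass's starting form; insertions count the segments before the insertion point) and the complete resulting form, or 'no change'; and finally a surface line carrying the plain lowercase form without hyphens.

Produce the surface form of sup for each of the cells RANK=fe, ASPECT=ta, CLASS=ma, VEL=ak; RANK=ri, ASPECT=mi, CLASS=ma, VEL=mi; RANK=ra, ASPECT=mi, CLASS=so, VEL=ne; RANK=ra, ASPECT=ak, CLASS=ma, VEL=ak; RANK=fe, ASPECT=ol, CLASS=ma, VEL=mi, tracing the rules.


cell RANK=fe, ASPECT=ta, CLASS=ma, VEL=ak:
underlying: ki-sup-se-ez-v
1. f -> v, k -> g, p -> b, s -> z, t -> d / _ Z: no change
2. f -> v, k -> g, p -> b, s -> z, t -> d / V _ V: fires at position(s) 3: kizupseezv
3. b -> p, d -> t, g -> k, v -> f / _ #: fires at position(s) 10: kizupseezf
surface: kizupseezf

cell RANK=ri, ASPECT=mi, CLASS=ma, VEL=mi:
underlying: ma-sup-u-ep-v
1. f -> v, k -> g, p -> b, s -> z, t -> d / _ Z: fires at position(s) 8: masupuebv
2. f -> v, k -> g, p -> b, s -> z, t -> d / V _ V: fires at position(s) 3, 5: mazubuebv
3. b -> p, d -> t, g -> k, v -> f / _ #: fires at position(s) 9: mazubuebf
surface: mazubuebf

cell RANK=ra, ASPECT=mi, CLASS=so, VEL=ne:
underlying: ma-sup-r-i-es
1. f -> v, k -> g, p -> b, s -> z, t -> d / _ Z: no change
2. f -> v, k -> g, p -> b, s -> z, t -> d / V _ V: fires at position(s) 3: mazupries
3. b -> p, d -> t, g -> k, v -> f / _ #: no change
surface: mazupries

cell RANK=ra, ASPECT=ak, CLASS=ma, VEL=ak:
underlying: uz-sup-r-ez-v
1. f -> v, k -> g, p -> b, s -> z, t -> d / _ Z: no change
2. f -> v, k -> g, p -> b, s -> z, t -> d / V _ V: no change
3. b -> p, d -> t, g -> k, v -> f / _ #: fires at position(s) 9: uzsuprezf
surface: uzsuprezf

cell RANK=fe, ASPECT=ol, CLASS=ma, VEL=mi:
underlying: em-sup-se-ep-v
1. f -> v, k -> g, p -> b, s -> z, t -> d / _ Z: fires at position(s) 9: emsupseebv
2. f -> v, k -> g, p -> b, s -> z, t -> d / V _ V: no change
3. b -> p, d -> t, g -> k, v -> f / _ #: fires at position(s) 10: emsupseebf
surface: emsupseebf


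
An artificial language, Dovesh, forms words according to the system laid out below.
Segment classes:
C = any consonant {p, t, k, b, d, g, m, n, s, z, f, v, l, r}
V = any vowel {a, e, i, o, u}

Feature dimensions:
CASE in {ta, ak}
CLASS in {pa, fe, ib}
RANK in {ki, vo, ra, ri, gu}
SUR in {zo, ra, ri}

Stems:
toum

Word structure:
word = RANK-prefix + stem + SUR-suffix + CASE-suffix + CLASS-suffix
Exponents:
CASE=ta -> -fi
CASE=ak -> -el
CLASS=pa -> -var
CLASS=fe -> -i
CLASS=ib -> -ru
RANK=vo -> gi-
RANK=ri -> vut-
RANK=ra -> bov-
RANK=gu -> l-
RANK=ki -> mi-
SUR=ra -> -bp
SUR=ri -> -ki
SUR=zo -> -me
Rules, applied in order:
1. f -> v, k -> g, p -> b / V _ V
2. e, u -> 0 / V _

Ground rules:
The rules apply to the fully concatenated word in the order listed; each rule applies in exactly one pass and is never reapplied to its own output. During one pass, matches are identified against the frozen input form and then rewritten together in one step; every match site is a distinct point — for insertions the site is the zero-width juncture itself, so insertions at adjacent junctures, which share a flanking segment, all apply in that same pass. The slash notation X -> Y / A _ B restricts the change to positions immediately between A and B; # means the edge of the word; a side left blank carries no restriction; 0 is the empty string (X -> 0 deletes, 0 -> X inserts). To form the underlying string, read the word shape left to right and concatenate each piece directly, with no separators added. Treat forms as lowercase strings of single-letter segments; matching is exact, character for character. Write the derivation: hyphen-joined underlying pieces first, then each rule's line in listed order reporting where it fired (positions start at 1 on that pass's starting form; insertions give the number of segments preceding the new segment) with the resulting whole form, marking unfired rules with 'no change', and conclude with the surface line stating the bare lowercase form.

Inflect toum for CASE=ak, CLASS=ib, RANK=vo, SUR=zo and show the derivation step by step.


underlying: gi-toum-me-el-ru
1. f -> v, k -> g, p -> b / V _ V: no change
2. e, u -> 0 / V _: fires at position(s) 5, 9: gitommelru
surface: gitommelru


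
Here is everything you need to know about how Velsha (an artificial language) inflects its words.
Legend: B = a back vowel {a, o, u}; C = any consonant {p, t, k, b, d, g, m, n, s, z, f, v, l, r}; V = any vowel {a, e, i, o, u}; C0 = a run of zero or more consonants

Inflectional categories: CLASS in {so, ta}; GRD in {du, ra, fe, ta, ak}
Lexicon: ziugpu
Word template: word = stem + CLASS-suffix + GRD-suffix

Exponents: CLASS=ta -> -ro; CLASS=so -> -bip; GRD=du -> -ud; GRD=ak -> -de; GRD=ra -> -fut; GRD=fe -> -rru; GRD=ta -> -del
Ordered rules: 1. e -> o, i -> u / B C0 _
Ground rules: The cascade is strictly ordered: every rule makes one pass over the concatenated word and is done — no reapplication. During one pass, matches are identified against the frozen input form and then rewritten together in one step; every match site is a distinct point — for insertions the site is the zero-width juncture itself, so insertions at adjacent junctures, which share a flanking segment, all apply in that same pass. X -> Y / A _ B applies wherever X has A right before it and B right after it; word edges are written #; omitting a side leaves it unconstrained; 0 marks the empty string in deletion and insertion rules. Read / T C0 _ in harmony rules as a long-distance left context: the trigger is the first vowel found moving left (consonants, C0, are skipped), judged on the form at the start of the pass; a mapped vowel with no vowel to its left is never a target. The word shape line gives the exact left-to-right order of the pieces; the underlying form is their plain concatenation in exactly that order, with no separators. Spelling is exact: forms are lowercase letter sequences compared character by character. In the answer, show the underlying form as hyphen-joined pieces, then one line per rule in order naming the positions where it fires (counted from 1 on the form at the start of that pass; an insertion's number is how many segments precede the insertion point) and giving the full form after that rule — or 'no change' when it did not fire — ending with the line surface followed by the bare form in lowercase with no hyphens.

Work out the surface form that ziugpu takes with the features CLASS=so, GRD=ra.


underlying: ziugpu-bip-fut
1. e -> o, i -> u / B C0 _: fires at position(s) 8: ziugpubupfut
surface: ziugpubupfut


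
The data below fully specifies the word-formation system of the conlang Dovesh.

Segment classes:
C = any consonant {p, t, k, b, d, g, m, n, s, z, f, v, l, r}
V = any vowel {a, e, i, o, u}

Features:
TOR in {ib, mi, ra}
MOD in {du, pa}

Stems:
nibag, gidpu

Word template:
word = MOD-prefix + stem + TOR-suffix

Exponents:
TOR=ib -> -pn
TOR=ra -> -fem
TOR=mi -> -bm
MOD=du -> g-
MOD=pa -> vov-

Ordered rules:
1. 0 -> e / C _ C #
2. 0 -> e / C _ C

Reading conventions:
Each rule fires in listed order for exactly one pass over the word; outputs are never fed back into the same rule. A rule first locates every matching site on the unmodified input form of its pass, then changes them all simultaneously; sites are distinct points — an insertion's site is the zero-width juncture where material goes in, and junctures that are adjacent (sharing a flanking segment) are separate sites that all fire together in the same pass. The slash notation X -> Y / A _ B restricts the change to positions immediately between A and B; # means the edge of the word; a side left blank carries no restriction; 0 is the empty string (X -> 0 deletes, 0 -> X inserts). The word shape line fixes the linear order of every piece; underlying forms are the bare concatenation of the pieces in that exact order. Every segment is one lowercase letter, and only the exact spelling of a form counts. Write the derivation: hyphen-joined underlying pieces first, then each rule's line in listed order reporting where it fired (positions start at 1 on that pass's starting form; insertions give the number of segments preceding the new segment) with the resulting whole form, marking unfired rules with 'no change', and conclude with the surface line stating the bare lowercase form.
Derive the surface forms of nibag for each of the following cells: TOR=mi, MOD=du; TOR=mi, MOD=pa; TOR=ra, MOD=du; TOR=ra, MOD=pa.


cell TOR=mi, MOD=du:
underlying: g-nibag-bm
1. 0 -> e / C _ C #: inserts after position(s) 7: gnibagbem
2. 0 -> e / C _ C: inserts after position(s) 1, 6: genibagebem
surface: genibagebem

cell TOR=mi, MOD=pa:
underlying: vov-nibag-bm
1. 0 -> e / C _ C #: inserts after position(s) 9: vovnibagbem
2. 0 -> e / C _ C: inserts after position(s) 3, 8: vovenibagebem
surface: vovenibagebem

cell TOR=ra, MOD=du:
underlying: g-nibag-fem
1. 0 -> e / C _ C #: no change
2. 0 -> e / C _ C: inserts after position(s) 1, 6: genibagefem
surface: genibagefem

cell TOR=ra, MOD=pa:
underlying: vov-nibag-fem
1. 0 -> e / C _ C #: no change
2. 0 -> e / C _ C: inserts after position(s) 3, 8: vovenibagefem
surface: vovenibagefem
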